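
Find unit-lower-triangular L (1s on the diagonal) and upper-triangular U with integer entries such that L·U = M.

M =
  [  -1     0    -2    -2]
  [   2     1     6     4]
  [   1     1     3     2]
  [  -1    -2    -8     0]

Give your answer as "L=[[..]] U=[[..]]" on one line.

  row1 -= -2·row0 → [0,1,2,0]
  row2 -= -1·row0 → [0,1,1,0]
  row3 -= 1·row0 → [0,-2,-6,2]
  row2 -= 1·row1 → [0,0,-1,0]
  row3 -= -2·row1 → [0,0,-2,2]
  row3 -= 2·row2 → [0,0,0,2]

L=[[1,0,0,0],[-2,1,0,0],[-1,1,1,0],[1,-2,2,1]] U=[[-1,0,-2,-2],[0,1,2,0],[0,0,-1,0],[0,0,0,2]]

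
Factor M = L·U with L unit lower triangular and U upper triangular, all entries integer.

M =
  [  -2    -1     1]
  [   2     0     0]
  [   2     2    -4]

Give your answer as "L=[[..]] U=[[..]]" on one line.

L=[[1,0,0],[-1,1,0],[-1,-1,1]] U=[[-2,-1,1],[0,-1,1],[0,0,-2]]

  row1 -= -1·row0 → [0,-1,1]
  row2 -= -1·row0 → [0,1,-3]
  row2 -= -1·row1 → [0,0,-2]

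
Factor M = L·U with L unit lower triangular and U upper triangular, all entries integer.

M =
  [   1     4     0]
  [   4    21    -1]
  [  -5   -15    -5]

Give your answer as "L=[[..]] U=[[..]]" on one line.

  R1 -= 4·R0 → [0,5,-1]
  R2 -= -5·R0 → [0,5,-5]
  R2 -= 1·R1 → [0,0,-4]

L=[[1,0,0],[4,1,0],[-5,1,1]] U=[[1,4,0],[0,5,-1],[0,0,-4]]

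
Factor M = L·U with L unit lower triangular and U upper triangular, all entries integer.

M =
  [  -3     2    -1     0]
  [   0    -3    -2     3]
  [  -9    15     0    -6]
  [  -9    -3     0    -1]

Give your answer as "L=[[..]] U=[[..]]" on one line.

L=[[1,0,0,0],[0,1,0,0],[3,-3,1,0],[3,3,-3,1]] U=[[-3,2,-1,0],[0,-3,-2,3],[0,0,-3,3],[0,0,0,-1]]

  R1 -= 0·R0 → [0,-3,-2,3]
  R2 -= 3·R0 → [0,9,3,-6]
  R3 -= 3·R0 → [0,-9,3,-1]
  R2 -= -3·R1 → [0,0,-3,3]
  R3 -= 3·R1 → [0,0,9,-10]
  R3 -= -3·R2 → [0,0,0,-1]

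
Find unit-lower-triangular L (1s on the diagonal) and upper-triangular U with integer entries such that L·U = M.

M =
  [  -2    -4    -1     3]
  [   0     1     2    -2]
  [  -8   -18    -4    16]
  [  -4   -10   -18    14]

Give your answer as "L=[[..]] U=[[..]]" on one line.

L=[[1,0,0,0],[0,1,0,0],[4,-2,1,0],[2,-2,-3,1]] U=[[-2,-4,-1,3],[0,1,2,-2],[0,0,4,0],[0,0,0,4]]

  r1 -= 0·r0 → [0,1,2,-2]
  r2 -= 4·r0 → [0,-2,0,4]
  r3 -= 2·r0 → [0,-2,-16,8]
  r2 -= -2·r1 → [0,0,4,0]
  r3 -= -2·r1 → [0,0,-12,4]
  r3 -= -3·r2 → [0,0,0,4]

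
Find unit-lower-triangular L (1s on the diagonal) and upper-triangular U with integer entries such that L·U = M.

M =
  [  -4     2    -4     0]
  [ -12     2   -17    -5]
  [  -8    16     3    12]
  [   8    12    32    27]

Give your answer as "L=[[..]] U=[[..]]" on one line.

L=[[1,0,0,0],[3,1,0,0],[2,-3,1,0],[-2,-4,-1,1]] U=[[-4,2,-4,0],[0,-4,-5,-5],[0,0,-4,-3],[0,0,0,4]]

  R1 -= 3·R0 → [0,-4,-5,-5]
  R2 -= 2·R0 → [0,12,11,12]
  R3 -= -2·R0 → [0,16,24,27]
  R2 -= -3·R1 → [0,0,-4,-3]
  R3 -= -4·R1 → [0,0,4,7]
  R3 -= -1·R2 → [0,0,0,4]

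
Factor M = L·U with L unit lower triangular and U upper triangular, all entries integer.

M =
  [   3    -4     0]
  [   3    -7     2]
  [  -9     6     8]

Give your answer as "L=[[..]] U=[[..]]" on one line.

L=[[1,0,0],[1,1,0],[-3,2,1]] U=[[3,-4,0],[0,-3,2],[0,0,4]]

  R1 -= 1·R0 → [0,-3,2]
  R2 -= -3·R0 → [0,-6,8]
  R2 -= 2·R1 → [0,0,4]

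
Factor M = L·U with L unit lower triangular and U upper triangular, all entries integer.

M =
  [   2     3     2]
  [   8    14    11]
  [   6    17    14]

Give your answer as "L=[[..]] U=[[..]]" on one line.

L=[[1,0,0],[4,1,0],[3,4,1]] U=[[2,3,2],[0,2,3],[0,0,-4]]

  r1 -= 4·r0 → [0,2,3]
  r2 -= 3·r0 → [0,8,8]
  r2 -= 4·r1 → [0,0,-4]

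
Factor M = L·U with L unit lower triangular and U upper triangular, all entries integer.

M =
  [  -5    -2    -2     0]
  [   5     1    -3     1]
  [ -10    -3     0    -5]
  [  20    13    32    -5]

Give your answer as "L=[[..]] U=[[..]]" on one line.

  row1 -= -1·row0 → [0,-1,-5,1]
  row2 -= 2·row0 → [0,1,4,-5]
  row3 -= -4·row0 → [0,5,24,-5]
  row2 -= -1·row1 → [0,0,-1,-4]
  row3 -= -5·row1 → [0,0,-1,0]
  row3 -= 1·row2 → [0,0,0,4]

L=[[1,0,0,0],[-1,1,0,0],[2,-1,1,0],[-4,-5,1,1]] U=[[-5,-2,-2,0],[0,-1,-5,1],[0,0,-1,-4],[0,0,0,4]]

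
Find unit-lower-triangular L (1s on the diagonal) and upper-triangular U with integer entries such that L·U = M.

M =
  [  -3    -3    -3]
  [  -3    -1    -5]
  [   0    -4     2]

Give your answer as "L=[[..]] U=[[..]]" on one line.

L=[[1,0,0],[1,1,0],[0,-2,1]] U=[[-3,-3,-3],[0,2,-2],[0,0,-2]]

  r1 -= 1·r0 → [0,2,-2]
  r2 -= 0·r0 → [0,-4,2]
  r2 -= -2·r1 → [0,0,-2]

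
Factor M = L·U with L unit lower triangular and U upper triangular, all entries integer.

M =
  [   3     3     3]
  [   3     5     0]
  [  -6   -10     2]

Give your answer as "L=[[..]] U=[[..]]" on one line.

  r1 -= 1·r0 → [0,2,-3]
  r2 -= -2·r0 → [0,-4,8]
  r2 -= -2·r1 → [0,0,2]

L=[[1,0,0],[1,1,0],[-2,-2,1]] U=[[3,3,3],[0,2,-3],[0,0,2]]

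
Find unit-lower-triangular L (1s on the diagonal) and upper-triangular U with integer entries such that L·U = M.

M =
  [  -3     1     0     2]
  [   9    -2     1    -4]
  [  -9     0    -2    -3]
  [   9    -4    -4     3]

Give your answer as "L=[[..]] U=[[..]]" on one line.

L=[[1,0,0,0],[-3,1,0,0],[3,-3,1,0],[-3,-1,-3,1]] U=[[-3,1,0,2],[0,1,1,2],[0,0,1,-3],[0,0,0,2]]

  r1 -= -3·r0 → [0,1,1,2]
  r2 -= 3·r0 → [0,-3,-2,-9]
  r3 -= -3·r0 → [0,-1,-4,9]
  r2 -= -3·r1 → [0,0,1,-3]
  r3 -= -1·r1 → [0,0,-3,11]
  r3 -= -3·r2 → [0,0,0,2]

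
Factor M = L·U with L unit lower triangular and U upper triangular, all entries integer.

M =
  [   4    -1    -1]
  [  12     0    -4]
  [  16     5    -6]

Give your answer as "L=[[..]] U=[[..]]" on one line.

  R1 -= 3·R0 → [0,3,-1]
  R2 -= 4·R0 → [0,9,-2]
  R2 -= 3·R1 → [0,0,1]

L=[[1,0,0],[3,1,0],[4,3,1]] U=[[4,-1,-1],[0,3,-1],[0,0,1]]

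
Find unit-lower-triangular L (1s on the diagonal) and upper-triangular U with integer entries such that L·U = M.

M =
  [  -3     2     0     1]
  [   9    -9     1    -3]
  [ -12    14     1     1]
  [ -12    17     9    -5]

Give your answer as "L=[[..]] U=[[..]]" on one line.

L=[[1,0,0,0],[-3,1,0,0],[4,-2,1,0],[4,-3,4,1]] U=[[-3,2,0,1],[0,-3,1,0],[0,0,3,-3],[0,0,0,3]]

  R1 -= -3·R0 → [0,-3,1,0]
  R2 -= 4·R0 → [0,6,1,-3]
  R3 -= 4·R0 → [0,9,9,-9]
  R2 -= -2·R1 → [0,0,3,-3]
  R3 -= -3·R1 → [0,0,12,-9]
  R3 -= 4·R2 → [0,0,0,3]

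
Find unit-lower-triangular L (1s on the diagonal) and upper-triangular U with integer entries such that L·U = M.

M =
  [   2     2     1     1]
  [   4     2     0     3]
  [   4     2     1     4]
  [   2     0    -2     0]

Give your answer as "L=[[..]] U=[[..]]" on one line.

L=[[1,0,0,0],[2,1,0,0],[2,1,1,0],[1,1,-1,1]] U=[[2,2,1,1],[0,-2,-2,1],[0,0,1,1],[0,0,0,-1]]

  r1 -= 2·r0 → [0,-2,-2,1]
  r2 -= 2·r0 → [0,-2,-1,2]
  r3 -= 1·r0 → [0,-2,-3,-1]
  r2 -= 1·r1 → [0,0,1,1]
  r3 -= 1·r1 → [0,0,-1,-2]
  r3 -= -1·r2 → [0,0,0,-1]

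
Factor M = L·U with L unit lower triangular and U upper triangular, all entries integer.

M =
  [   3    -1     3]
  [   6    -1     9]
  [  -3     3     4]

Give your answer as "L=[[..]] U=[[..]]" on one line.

L=[[1,0,0],[2,1,0],[-1,2,1]] U=[[3,-1,3],[0,1,3],[0,0,1]]

  r1 -= 2·r0 → [0,1,3]
  r2 -= -1·r0 → [0,2,7]
  r2 -= 2·r1 → [0,0,1]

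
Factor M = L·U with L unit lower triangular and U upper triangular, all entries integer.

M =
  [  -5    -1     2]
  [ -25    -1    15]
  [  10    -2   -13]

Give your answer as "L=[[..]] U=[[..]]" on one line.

  r1 -= 5·r0 → [0,4,5]
  r2 -= -2·r0 → [0,-4,-9]
  r2 -= -1·r1 → [0,0,-4]

L=[[1,0,0],[5,1,0],[-2,-1,1]] U=[[-5,-1,2],[0,4,5],[0,0,-4]]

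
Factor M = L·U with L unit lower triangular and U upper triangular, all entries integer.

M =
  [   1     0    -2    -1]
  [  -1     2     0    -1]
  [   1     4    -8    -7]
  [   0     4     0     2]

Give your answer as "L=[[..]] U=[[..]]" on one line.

  r1 -= -1·r0 → [0,2,-2,-2]
  r2 -= 1·r0 → [0,4,-6,-6]
  r3 -= 0·r0 → [0,4,0,2]
  r2 -= 2·r1 → [0,0,-2,-2]
  r3 -= 2·r1 → [0,0,4,6]
  r3 -= -2·r2 → [0,0,0,2]

L=[[1,0,0,0],[-1,1,0,0],[1,2,1,0],[0,2,-2,1]] U=[[1,0,-2,-1],[0,2,-2,-2],[0,0,-2,-2],[0,0,0,2]]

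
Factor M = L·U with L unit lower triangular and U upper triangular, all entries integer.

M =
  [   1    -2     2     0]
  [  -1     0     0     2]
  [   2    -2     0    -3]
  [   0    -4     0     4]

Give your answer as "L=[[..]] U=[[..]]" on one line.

L=[[1,0,0,0],[-1,1,0,0],[2,-1,1,0],[0,2,2,1]] U=[[1,-2,2,0],[0,-2,2,2],[0,0,-2,-1],[0,0,0,2]]

  r1 -= -1·r0 → [0,-2,2,2]
  r2 -= 2·r0 → [0,2,-4,-3]
  r3 -= 0·r0 → [0,-4,0,4]
  r2 -= -1·r1 → [0,0,-2,-1]
  r3 -= 2·r1 → [0,0,-4,0]
  r3 -= 2·r2 → [0,0,0,2]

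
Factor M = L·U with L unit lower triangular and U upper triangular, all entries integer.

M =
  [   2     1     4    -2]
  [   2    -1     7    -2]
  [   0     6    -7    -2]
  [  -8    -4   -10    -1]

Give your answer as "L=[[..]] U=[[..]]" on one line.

  r1 -= 1·r0 → [0,-2,3,0]
  r2 -= 0·r0 → [0,6,-7,-2]
  r3 -= -4·r0 → [0,0,6,-9]
  r2 -= -3·r1 → [0,0,2,-2]
  r3 -= 0·r1 → [0,0,6,-9]
  r3 -= 3·r2 → [0,0,0,-3]

L=[[1,0,0,0],[1,1,0,0],[0,-3,1,0],[-4,0,3,1]] U=[[2,1,4,-2],[0,-2,3,0],[0,0,2,-2],[0,0,0,-3]]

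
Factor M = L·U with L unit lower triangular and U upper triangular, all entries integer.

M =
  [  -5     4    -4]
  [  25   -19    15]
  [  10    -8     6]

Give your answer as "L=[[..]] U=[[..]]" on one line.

L=[[1,0,0],[-5,1,0],[-2,0,1]] U=[[-5,4,-4],[0,1,-5],[0,0,-2]]

  row1 -= -5·row0 → [0,1,-5]
  row2 -= -2·row0 → [0,0,-2]
  row2 -= 0·row1 → [0,0,-2]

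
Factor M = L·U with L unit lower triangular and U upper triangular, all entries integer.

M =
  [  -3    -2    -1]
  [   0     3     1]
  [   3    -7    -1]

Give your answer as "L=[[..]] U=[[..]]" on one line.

  row1 -= 0·row0 → [0,3,1]
  row2 -= -1·row0 → [0,-9,-2]
  row2 -= -3·row1 → [0,0,1]

L=[[1,0,0],[0,1,0],[-1,-3,1]] U=[[-3,-2,-1],[0,3,1],[0,0,1]]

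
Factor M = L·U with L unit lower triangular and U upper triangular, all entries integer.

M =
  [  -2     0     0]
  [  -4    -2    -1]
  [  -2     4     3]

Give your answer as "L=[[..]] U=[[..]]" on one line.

  row1 -= 2·row0 → [0,-2,-1]
  row2 -= 1·row0 → [0,4,3]
  row2 -= -2·row1 → [0,0,1]

L=[[1,0,0],[2,1,0],[1,-2,1]] U=[[-2,0,0],[0,-2,-1],[0,0,1]]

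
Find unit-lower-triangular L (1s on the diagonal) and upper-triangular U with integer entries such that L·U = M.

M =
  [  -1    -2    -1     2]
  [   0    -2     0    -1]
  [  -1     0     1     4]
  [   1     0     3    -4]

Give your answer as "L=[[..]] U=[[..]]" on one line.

L=[[1,0,0,0],[0,1,0,0],[1,-1,1,0],[-1,1,1,1]] U=[[-1,-2,-1,2],[0,-2,0,-1],[0,0,2,1],[0,0,0,-2]]

  R1 -= 0·R0 → [0,-2,0,-1]
  R2 -= 1·R0 → [0,2,2,2]
  R3 -= -1·R0 → [0,-2,2,-2]
  R2 -= -1·R1 → [0,0,2,1]
  R3 -= 1·R1 → [0,0,2,-1]
  R3 -= 1·R2 → [0,0,0,-2]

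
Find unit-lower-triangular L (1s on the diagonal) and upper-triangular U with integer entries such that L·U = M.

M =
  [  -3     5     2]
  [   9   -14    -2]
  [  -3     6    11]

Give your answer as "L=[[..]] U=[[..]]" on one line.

L=[[1,0,0],[-3,1,0],[1,1,1]] U=[[-3,5,2],[0,1,4],[0,0,5]]

  row1 -= -3·row0 → [0,1,4]
  row2 -= 1·row0 → [0,1,9]
  row2 -= 1·row1 → [0,0,5]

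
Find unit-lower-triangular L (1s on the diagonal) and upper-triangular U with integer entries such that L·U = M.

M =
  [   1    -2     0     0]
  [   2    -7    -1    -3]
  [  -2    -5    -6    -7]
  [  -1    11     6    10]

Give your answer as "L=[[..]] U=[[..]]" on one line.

L=[[1,0,0,0],[2,1,0,0],[-2,3,1,0],[-1,-3,-1,1]] U=[[1,-2,0,0],[0,-3,-1,-3],[0,0,-3,2],[0,0,0,3]]

  row1 -= 2·row0 → [0,-3,-1,-3]
  row2 -= -2·row0 → [0,-9,-6,-7]
  row3 -= -1·row0 → [0,9,6,10]
  row2 -= 3·row1 → [0,0,-3,2]
  row3 -= -3·row1 → [0,0,3,1]
  row3 -= -1·row2 → [0,0,0,3]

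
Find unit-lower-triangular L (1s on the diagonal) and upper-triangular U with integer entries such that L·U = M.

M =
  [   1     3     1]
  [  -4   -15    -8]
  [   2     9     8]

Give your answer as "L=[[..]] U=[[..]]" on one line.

L=[[1,0,0],[-4,1,0],[2,-1,1]] U=[[1,3,1],[0,-3,-4],[0,0,2]]

  r1 -= -4·r0 → [0,-3,-4]
  r2 -= 2·r0 → [0,3,6]
  r2 -= -1·r1 → [0,0,2]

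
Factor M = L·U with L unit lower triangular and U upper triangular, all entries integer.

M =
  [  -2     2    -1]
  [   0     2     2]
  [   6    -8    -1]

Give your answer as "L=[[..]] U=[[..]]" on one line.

  row1 -= 0·row0 → [0,2,2]
  row2 -= -3·row0 → [0,-2,-4]
  row2 -= -1·row1 → [0,0,-2]

L=[[1,0,0],[0,1,0],[-3,-1,1]] U=[[-2,2,-1],[0,2,2],[0,0,-2]]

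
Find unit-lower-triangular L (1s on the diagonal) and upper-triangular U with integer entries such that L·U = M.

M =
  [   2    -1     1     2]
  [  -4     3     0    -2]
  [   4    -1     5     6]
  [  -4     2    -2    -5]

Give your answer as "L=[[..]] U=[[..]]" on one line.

  row1 -= -2·row0 → [0,1,2,2]
  row2 -= 2·row0 → [0,1,3,2]
  row3 -= -2·row0 → [0,0,0,-1]
  row2 -= 1·row1 → [0,0,1,0]
  row3 -= 0·row1 → [0,0,0,-1]
  row3 -= 0·row2 → [0,0,0,-1]

L=[[1,0,0,0],[-2,1,0,0],[2,1,1,0],[-2,0,0,1]] U=[[2,-1,1,2],[0,1,2,2],[0,0,1,0],[0,0,0,-1]]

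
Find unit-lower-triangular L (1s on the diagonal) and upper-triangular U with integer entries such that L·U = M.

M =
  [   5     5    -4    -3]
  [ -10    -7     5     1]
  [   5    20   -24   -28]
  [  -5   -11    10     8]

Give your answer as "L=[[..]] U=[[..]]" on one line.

  row1 -= -2·row0 → [0,3,-3,-5]
  row2 -= 1·row0 → [0,15,-20,-25]
  row3 -= -1·row0 → [0,-6,6,5]
  row2 -= 5·row1 → [0,0,-5,0]
  row3 -= -2·row1 → [0,0,0,-5]
  row3 -= 0·row2 → [0,0,0,-5]

L=[[1,0,0,0],[-2,1,0,0],[1,5,1,0],[-1,-2,0,1]] U=[[5,5,-4,-3],[0,3,-3,-5],[0,0,-5,0],[0,0,0,-5]]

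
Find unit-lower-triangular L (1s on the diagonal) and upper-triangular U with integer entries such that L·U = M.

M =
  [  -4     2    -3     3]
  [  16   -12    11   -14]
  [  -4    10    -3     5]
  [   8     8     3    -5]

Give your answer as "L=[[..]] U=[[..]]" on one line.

  row1 -= -4·row0 → [0,-4,-1,-2]
  row2 -= 1·row0 → [0,8,0,2]
  row3 -= -2·row0 → [0,12,-3,1]
  row2 -= -2·row1 → [0,0,-2,-2]
  row3 -= -3·row1 → [0,0,-6,-5]
  row3 -= 3·row2 → [0,0,0,1]

L=[[1,0,0,0],[-4,1,0,0],[1,-2,1,0],[-2,-3,3,1]] U=[[-4,2,-3,3],[0,-4,-1,-2],[0,0,-2,-2],[0,0,0,1]]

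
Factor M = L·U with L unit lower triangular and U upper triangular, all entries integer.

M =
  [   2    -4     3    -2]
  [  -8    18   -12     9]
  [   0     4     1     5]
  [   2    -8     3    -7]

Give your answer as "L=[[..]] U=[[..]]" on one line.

  R1 -= -4·R0 → [0,2,0,1]
  R2 -= 0·R0 → [0,4,1,5]
  R3 -= 1·R0 → [0,-4,0,-5]
  R2 -= 2·R1 → [0,0,1,3]
  R3 -= -2·R1 → [0,0,0,-3]
  R3 -= 0·R2 → [0,0,0,-3]

L=[[1,0,0,0],[-4,1,0,0],[0,2,1,0],[1,-2,0,1]] U=[[2,-4,3,-2],[0,2,0,1],[0,0,1,3],[0,0,0,-3]]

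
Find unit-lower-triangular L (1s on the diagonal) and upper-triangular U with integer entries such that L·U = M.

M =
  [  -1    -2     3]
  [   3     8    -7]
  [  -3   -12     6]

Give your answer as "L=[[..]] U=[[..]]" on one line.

  r1 -= -3·r0 → [0,2,2]
  r2 -= 3·r0 → [0,-6,-3]
  r2 -= -3·r1 → [0,0,3]

L=[[1,0,0],[-3,1,0],[3,-3,1]] U=[[-1,-2,3],[0,2,2],[0,0,3]]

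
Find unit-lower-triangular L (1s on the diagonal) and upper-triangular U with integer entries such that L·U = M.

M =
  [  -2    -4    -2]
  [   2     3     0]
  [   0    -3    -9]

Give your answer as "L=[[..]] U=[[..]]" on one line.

  R1 -= -1·R0 → [0,-1,-2]
  R2 -= 0·R0 → [0,-3,-9]
  R2 -= 3·R1 → [0,0,-3]

L=[[1,0,0],[-1,1,0],[0,3,1]] U=[[-2,-4,-2],[0,-1,-2],[0,0,-3]]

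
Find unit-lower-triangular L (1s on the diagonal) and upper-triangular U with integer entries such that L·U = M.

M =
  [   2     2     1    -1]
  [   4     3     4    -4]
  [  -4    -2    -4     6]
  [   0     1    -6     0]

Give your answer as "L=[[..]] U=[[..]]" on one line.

  row1 -= 2·row0 → [0,-1,2,-2]
  row2 -= -2·row0 → [0,2,-2,4]
  row3 -= 0·row0 → [0,1,-6,0]
  row2 -= -2·row1 → [0,0,2,0]
  row3 -= -1·row1 → [0,0,-4,-2]
  row3 -= -2·row2 → [0,0,0,-2]

L=[[1,0,0,0],[2,1,0,0],[-2,-2,1,0],[0,-1,-2,1]] U=[[2,2,1,-1],[0,-1,2,-2],[0,0,2,0],[0,0,0,-2]]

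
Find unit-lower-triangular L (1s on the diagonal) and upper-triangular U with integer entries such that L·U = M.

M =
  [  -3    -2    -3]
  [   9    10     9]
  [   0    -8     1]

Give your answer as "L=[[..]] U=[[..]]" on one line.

  r1 -= -3·r0 → [0,4,0]
  r2 -= 0·r0 → [0,-8,1]
  r2 -= -2·r1 → [0,0,1]

L=[[1,0,0],[-3,1,0],[0,-2,1]] U=[[-3,-2,-3],[0,4,0],[0,0,1]]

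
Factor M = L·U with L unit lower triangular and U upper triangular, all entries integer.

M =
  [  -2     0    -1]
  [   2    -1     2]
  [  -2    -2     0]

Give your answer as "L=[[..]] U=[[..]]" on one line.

L=[[1,0,0],[-1,1,0],[1,2,1]] U=[[-2,0,-1],[0,-1,1],[0,0,-1]]

  r1 -= -1·r0 → [0,-1,1]
  r2 -= 1·r0 → [0,-2,1]
  r2 -= 2·r1 → [0,0,-1]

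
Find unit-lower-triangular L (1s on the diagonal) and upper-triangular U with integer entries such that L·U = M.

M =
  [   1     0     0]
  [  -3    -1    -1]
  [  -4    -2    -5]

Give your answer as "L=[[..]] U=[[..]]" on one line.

  r1 -= -3·r0 → [0,-1,-1]
  r2 -= -4·r0 → [0,-2,-5]
  r2 -= 2·r1 → [0,0,-3]

L=[[1,0,0],[-3,1,0],[-4,2,1]] U=[[1,0,0],[0,-1,-1],[0,0,-3]]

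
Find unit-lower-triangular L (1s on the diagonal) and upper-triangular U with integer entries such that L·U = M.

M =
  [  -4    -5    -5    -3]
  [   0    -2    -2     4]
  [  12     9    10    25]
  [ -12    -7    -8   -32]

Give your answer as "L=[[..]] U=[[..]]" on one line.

L=[[1,0,0,0],[0,1,0,0],[-3,3,1,0],[3,-4,-1,1]] U=[[-4,-5,-5,-3],[0,-2,-2,4],[0,0,1,4],[0,0,0,-3]]

  row1 -= 0·row0 → [0,-2,-2,4]
  row2 -= -3·row0 → [0,-6,-5,16]
  row3 -= 3·row0 → [0,8,7,-23]
  row2 -= 3·row1 → [0,0,1,4]
  row3 -= -4·row1 → [0,0,-1,-7]
  row3 -= -1·row2 → [0,0,0,-3]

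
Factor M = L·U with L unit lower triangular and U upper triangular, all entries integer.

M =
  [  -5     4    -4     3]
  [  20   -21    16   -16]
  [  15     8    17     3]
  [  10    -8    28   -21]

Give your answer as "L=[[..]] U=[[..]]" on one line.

  R1 -= -4·R0 → [0,-5,0,-4]
  R2 -= -3·R0 → [0,20,5,12]
  R3 -= -2·R0 → [0,0,20,-15]
  R2 -= -4·R1 → [0,0,5,-4]
  R3 -= 0·R1 → [0,0,20,-15]
  R3 -= 4·R2 → [0,0,0,1]

L=[[1,0,0,0],[-4,1,0,0],[-3,-4,1,0],[-2,0,4,1]] U=[[-5,4,-4,3],[0,-5,0,-4],[0,0,5,-4],[0,0,0,1]]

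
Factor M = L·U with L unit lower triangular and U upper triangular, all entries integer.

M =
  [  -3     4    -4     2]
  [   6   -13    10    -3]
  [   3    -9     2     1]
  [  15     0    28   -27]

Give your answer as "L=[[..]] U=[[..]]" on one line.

  row1 -= -2·row0 → [0,-5,2,1]
  row2 -= -1·row0 → [0,-5,-2,3]
  row3 -= -5·row0 → [0,20,8,-17]
  row2 -= 1·row1 → [0,0,-4,2]
  row3 -= -4·row1 → [0,0,16,-13]
  row3 -= -4·row2 → [0,0,0,-5]

L=[[1,0,0,0],[-2,1,0,0],[-1,1,1,0],[-5,-4,-4,1]] U=[[-3,4,-4,2],[0,-5,2,1],[0,0,-4,2],[0,0,0,-5]]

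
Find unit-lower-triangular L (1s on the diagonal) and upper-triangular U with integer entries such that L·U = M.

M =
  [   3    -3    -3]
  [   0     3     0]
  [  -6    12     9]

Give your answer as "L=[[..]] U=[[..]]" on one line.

  R1 -= 0·R0 → [0,3,0]
  R2 -= -2·R0 → [0,6,3]
  R2 -= 2·R1 → [0,0,3]

L=[[1,0,0],[0,1,0],[-2,2,1]] U=[[3,-3,-3],[0,3,0],[0,0,3]]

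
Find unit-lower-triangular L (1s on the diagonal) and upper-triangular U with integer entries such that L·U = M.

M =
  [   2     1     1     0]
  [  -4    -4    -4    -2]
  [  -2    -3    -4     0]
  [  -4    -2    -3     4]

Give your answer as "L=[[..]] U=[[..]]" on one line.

  r1 -= -2·r0 → [0,-2,-2,-2]
  r2 -= -1·r0 → [0,-2,-3,0]
  r3 -= -2·r0 → [0,0,-1,4]
  r2 -= 1·r1 → [0,0,-1,2]
  r3 -= 0·r1 → [0,0,-1,4]
  r3 -= 1·r2 → [0,0,0,2]

L=[[1,0,0,0],[-2,1,0,0],[-1,1,1,0],[-2,0,1,1]] U=[[2,1,1,0],[0,-2,-2,-2],[0,0,-1,2],[0,0,0,2]]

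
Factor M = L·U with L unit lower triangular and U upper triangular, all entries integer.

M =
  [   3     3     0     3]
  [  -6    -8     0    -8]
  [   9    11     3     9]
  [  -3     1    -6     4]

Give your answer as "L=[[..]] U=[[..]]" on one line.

  r1 -= -2·r0 → [0,-2,0,-2]
  r2 -= 3·r0 → [0,2,3,0]
  r3 -= -1·r0 → [0,4,-6,7]
  r2 -= -1·r1 → [0,0,3,-2]
  r3 -= -2·r1 → [0,0,-6,3]
  r3 -= -2·r2 → [0,0,0,-1]

L=[[1,0,0,0],[-2,1,0,0],[3,-1,1,0],[-1,-2,-2,1]] U=[[3,3,0,3],[0,-2,0,-2],[0,0,3,-2],[0,0,0,-1]]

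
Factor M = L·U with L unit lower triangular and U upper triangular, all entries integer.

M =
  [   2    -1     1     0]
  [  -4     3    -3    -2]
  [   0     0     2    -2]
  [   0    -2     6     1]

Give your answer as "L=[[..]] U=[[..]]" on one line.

  r1 -= -2·r0 → [0,1,-1,-2]
  r2 -= 0·r0 → [0,0,2,-2]
  r3 -= 0·r0 → [0,-2,6,1]
  r2 -= 0·r1 → [0,0,2,-2]
  r3 -= -2·r1 → [0,0,4,-3]
  r3 -= 2·r2 → [0,0,0,1]

L=[[1,0,0,0],[-2,1,0,0],[0,0,1,0],[0,-2,2,1]] U=[[2,-1,1,0],[0,1,-1,-2],[0,0,2,-2],[0,0,0,1]]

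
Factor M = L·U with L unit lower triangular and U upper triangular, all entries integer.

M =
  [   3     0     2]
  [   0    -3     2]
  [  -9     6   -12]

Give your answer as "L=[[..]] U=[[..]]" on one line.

  row1 -= 0·row0 → [0,-3,2]
  row2 -= -3·row0 → [0,6,-6]
  row2 -= -2·row1 → [0,0,-2]

L=[[1,0,0],[0,1,0],[-3,-2,1]] U=[[3,0,2],[0,-3,2],[0,0,-2]]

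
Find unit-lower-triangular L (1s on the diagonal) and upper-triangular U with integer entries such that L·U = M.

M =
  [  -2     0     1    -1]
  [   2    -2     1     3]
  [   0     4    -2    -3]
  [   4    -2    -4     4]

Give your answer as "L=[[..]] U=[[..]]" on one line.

  r1 -= -1·r0 → [0,-2,2,2]
  r2 -= 0·r0 → [0,4,-2,-3]
  r3 -= -2·r0 → [0,-2,-2,2]
  r2 -= -2·r1 → [0,0,2,1]
  r3 -= 1·r1 → [0,0,-4,0]
  r3 -= -2·r2 → [0,0,0,2]

L=[[1,0,0,0],[-1,1,0,0],[0,-2,1,0],[-2,1,-2,1]] U=[[-2,0,1,-1],[0,-2,2,2],[0,0,2,1],[0,0,0,2]]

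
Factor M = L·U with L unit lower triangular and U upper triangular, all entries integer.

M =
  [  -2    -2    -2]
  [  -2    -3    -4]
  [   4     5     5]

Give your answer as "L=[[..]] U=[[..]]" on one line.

L=[[1,0,0],[1,1,0],[-2,-1,1]] U=[[-2,-2,-2],[0,-1,-2],[0,0,-1]]

  r1 -= 1·r0 → [0,-1,-2]
  r2 -= -2·r0 → [0,1,1]
  r2 -= -1·r1 → [0,0,-1]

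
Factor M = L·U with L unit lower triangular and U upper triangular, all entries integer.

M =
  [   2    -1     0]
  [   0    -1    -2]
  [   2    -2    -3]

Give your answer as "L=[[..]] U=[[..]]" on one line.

  R1 -= 0·R0 → [0,-1,-2]
  R2 -= 1·R0 → [0,-1,-3]
  R2 -= 1·R1 → [0,0,-1]

L=[[1,0,0],[0,1,0],[1,1,1]] U=[[2,-1,0],[0,-1,-2],[0,0,-1]]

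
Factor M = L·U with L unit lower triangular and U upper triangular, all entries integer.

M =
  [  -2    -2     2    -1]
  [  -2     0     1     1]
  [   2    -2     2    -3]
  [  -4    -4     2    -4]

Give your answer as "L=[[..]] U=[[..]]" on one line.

  r1 -= 1·r0 → [0,2,-1,2]
  r2 -= -1·r0 → [0,-4,4,-4]
  r3 -= 2·r0 → [0,0,-2,-2]
  r2 -= -2·r1 → [0,0,2,0]
  r3 -= 0·r1 → [0,0,-2,-2]
  r3 -= -1·r2 → [0,0,0,-2]

L=[[1,0,0,0],[1,1,0,0],[-1,-2,1,0],[2,0,-1,1]] U=[[-2,-2,2,-1],[0,2,-1,2],[0,0,2,0],[0,0,0,-2]]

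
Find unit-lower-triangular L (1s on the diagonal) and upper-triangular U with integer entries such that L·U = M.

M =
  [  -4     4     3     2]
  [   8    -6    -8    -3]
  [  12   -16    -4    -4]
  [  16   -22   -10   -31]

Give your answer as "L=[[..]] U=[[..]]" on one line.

  r1 -= -2·r0 → [0,2,-2,1]
  r2 -= -3·r0 → [0,-4,5,2]
  r3 -= -4·r0 → [0,-6,2,-23]
  r2 -= -2·r1 → [0,0,1,4]
  r3 -= -3·r1 → [0,0,-4,-20]
  r3 -= -4·r2 → [0,0,0,-4]

L=[[1,0,0,0],[-2,1,0,0],[-3,-2,1,0],[-4,-3,-4,1]] U=[[-4,4,3,2],[0,2,-2,1],[0,0,1,4],[0,0,0,-4]]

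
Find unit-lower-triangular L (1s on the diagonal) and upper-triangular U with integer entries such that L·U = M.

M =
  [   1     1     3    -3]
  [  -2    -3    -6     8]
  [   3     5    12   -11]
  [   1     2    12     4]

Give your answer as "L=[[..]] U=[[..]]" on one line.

  r1 -= -2·r0 → [0,-1,0,2]
  r2 -= 3·r0 → [0,2,3,-2]
  r3 -= 1·r0 → [0,1,9,7]
  r2 -= -2·r1 → [0,0,3,2]
  r3 -= -1·r1 → [0,0,9,9]
  r3 -= 3·r2 → [0,0,0,3]

L=[[1,0,0,0],[-2,1,0,0],[3,-2,1,0],[1,-1,3,1]] U=[[1,1,3,-3],[0,-1,0,2],[0,0,3,2],[0,0,0,3]]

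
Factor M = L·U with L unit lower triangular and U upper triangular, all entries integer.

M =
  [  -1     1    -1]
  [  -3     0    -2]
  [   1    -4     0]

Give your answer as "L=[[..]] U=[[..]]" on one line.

L=[[1,0,0],[3,1,0],[-1,1,1]] U=[[-1,1,-1],[0,-3,1],[0,0,-2]]

  row1 -= 3·row0 → [0,-3,1]
  row2 -= -1·row0 → [0,-3,-1]
  row2 -= 1·row1 → [0,0,-2]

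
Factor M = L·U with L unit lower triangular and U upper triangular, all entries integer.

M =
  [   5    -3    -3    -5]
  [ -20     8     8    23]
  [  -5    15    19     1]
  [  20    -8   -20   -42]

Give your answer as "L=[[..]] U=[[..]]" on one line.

L=[[1,0,0,0],[-4,1,0,0],[-1,-3,1,0],[4,-1,-3,1]] U=[[5,-3,-3,-5],[0,-4,-4,3],[0,0,4,5],[0,0,0,-4]]

  R1 -= -4·R0 → [0,-4,-4,3]
  R2 -= -1·R0 → [0,12,16,-4]
  R3 -= 4·R0 → [0,4,-8,-22]
  R2 -= -3·R1 → [0,0,4,5]
  R3 -= -1·R1 → [0,0,-12,-19]
  R3 -= -3·R2 → [0,0,0,-4]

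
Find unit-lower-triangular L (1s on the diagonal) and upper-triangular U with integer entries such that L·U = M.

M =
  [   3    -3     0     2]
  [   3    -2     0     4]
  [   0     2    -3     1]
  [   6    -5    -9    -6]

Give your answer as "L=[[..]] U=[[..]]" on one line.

L=[[1,0,0,0],[1,1,0,0],[0,2,1,0],[2,1,3,1]] U=[[3,-3,0,2],[0,1,0,2],[0,0,-3,-3],[0,0,0,-3]]

  r1 -= 1·r0 → [0,1,0,2]
  r2 -= 0·r0 → [0,2,-3,1]
  r3 -= 2·r0 → [0,1,-9,-10]
  r2 -= 2·r1 → [0,0,-3,-3]
  r3 -= 1·r1 → [0,0,-9,-12]
  r3 -= 3·r2 → [0,0,0,-3]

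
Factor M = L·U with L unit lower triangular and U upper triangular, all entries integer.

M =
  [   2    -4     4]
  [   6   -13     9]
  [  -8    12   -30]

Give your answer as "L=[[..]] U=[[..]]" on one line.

L=[[1,0,0],[3,1,0],[-4,4,1]] U=[[2,-4,4],[0,-1,-3],[0,0,-2]]

  R1 -= 3·R0 → [0,-1,-3]
  R2 -= -4·R0 → [0,-4,-14]
  R2 -= 4·R1 → [0,0,-2]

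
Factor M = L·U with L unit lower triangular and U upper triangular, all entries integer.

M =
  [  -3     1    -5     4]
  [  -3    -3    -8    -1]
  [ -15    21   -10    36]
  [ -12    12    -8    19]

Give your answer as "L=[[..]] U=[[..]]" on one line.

  r1 -= 1·r0 → [0,-4,-3,-5]
  r2 -= 5·r0 → [0,16,15,16]
  r3 -= 4·r0 → [0,8,12,3]
  r2 -= -4·r1 → [0,0,3,-4]
  r3 -= -2·r1 → [0,0,6,-7]
  r3 -= 2·r2 → [0,0,0,1]

L=[[1,0,0,0],[1,1,0,0],[5,-4,1,0],[4,-2,2,1]] U=[[-3,1,-5,4],[0,-4,-3,-5],[0,0,3,-4],[0,0,0,1]]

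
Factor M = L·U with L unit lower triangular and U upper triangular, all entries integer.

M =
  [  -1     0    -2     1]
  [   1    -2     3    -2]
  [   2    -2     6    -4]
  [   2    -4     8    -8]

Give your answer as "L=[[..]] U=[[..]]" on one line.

L=[[1,0,0,0],[-1,1,0,0],[-2,1,1,0],[-2,2,2,1]] U=[[-1,0,-2,1],[0,-2,1,-1],[0,0,1,-1],[0,0,0,-2]]

  row1 -= -1·row0 → [0,-2,1,-1]
  row2 -= -2·row0 → [0,-2,2,-2]
  row3 -= -2·row0 → [0,-4,4,-6]
  row2 -= 1·row1 → [0,0,1,-1]
  row3 -= 2·row1 → [0,0,2,-4]
  row3 -= 2·row2 → [0,0,0,-2]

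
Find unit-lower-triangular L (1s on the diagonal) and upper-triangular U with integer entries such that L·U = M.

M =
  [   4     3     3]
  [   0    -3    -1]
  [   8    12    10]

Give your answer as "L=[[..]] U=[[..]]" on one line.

L=[[1,0,0],[0,1,0],[2,-2,1]] U=[[4,3,3],[0,-3,-1],[0,0,2]]

  r1 -= 0·r0 → [0,-3,-1]
  r2 -= 2·r0 → [0,6,4]
  r2 -= -2·r1 → [0,0,2]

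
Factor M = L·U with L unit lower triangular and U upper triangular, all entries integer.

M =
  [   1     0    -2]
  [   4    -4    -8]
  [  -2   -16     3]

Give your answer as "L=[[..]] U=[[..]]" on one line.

  r1 -= 4·r0 → [0,-4,0]
  r2 -= -2·r0 → [0,-16,-1]
  r2 -= 4·r1 → [0,0,-1]

L=[[1,0,0],[4,1,0],[-2,4,1]] U=[[1,0,-2],[0,-4,0],[0,0,-1]]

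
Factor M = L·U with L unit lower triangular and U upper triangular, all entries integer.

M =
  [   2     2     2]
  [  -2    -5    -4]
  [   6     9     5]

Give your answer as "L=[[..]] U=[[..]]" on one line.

  R1 -= -1·R0 → [0,-3,-2]
  R2 -= 3·R0 → [0,3,-1]
  R2 -= -1·R1 → [0,0,-3]

L=[[1,0,0],[-1,1,0],[3,-1,1]] U=[[2,2,2],[0,-3,-2],[0,0,-3]]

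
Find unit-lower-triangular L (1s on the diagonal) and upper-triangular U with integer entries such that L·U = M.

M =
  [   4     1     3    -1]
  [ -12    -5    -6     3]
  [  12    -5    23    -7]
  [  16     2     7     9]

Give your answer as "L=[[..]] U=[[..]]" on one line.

L=[[1,0,0,0],[-3,1,0,0],[3,4,1,0],[4,1,-4,1]] U=[[4,1,3,-1],[0,-2,3,0],[0,0,2,-4],[0,0,0,-3]]

  R1 -= -3·R0 → [0,-2,3,0]
  R2 -= 3·R0 → [0,-8,14,-4]
  R3 -= 4·R0 → [0,-2,-5,13]
  R2 -= 4·R1 → [0,0,2,-4]
  R3 -= 1·R1 → [0,0,-8,13]
  R3 -= -4·R2 → [0,0,0,-3]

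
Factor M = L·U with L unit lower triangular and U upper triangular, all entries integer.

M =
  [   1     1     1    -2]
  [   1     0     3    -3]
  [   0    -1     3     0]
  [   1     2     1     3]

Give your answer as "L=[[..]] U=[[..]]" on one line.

  row1 -= 1·row0 → [0,-1,2,-1]
  row2 -= 0·row0 → [0,-1,3,0]
  row3 -= 1·row0 → [0,1,0,5]
  row2 -= 1·row1 → [0,0,1,1]
  row3 -= -1·row1 → [0,0,2,4]
  row3 -= 2·row2 → [0,0,0,2]

L=[[1,0,0,0],[1,1,0,0],[0,1,1,0],[1,-1,2,1]] U=[[1,1,1,-2],[0,-1,2,-1],[0,0,1,1],[0,0,0,2]]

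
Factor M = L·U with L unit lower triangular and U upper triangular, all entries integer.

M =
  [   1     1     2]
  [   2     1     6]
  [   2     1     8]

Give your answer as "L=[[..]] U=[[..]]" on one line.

L=[[1,0,0],[2,1,0],[2,1,1]] U=[[1,1,2],[0,-1,2],[0,0,2]]

  row1 -= 2·row0 → [0,-1,2]
  row2 -= 2·row0 → [0,-1,4]
  row2 -= 1·row1 → [0,0,2]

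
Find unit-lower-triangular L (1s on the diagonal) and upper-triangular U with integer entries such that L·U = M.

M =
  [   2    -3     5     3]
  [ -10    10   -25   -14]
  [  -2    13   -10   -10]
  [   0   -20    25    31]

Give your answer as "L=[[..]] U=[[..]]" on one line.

L=[[1,0,0,0],[-5,1,0,0],[-1,-2,1,0],[0,4,-5,1]] U=[[2,-3,5,3],[0,-5,0,1],[0,0,-5,-5],[0,0,0,2]]

  R1 -= -5·R0 → [0,-5,0,1]
  R2 -= -1·R0 → [0,10,-5,-7]
  R3 -= 0·R0 → [0,-20,25,31]
  R2 -= -2·R1 → [0,0,-5,-5]
  R3 -= 4·R1 → [0,0,25,27]
  R3 -= -5·R2 → [0,0,0,2]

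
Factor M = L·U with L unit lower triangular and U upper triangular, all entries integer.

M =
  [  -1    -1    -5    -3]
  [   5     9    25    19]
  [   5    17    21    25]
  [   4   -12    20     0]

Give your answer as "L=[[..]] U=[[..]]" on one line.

L=[[1,0,0,0],[-5,1,0,0],[-5,3,1,0],[-4,-4,0,1]] U=[[-1,-1,-5,-3],[0,4,0,4],[0,0,-4,-2],[0,0,0,4]]

  r1 -= -5·r0 → [0,4,0,4]
  r2 -= -5·r0 → [0,12,-4,10]
  r3 -= -4·r0 → [0,-16,0,-12]
  r2 -= 3·r1 → [0,0,-4,-2]
  r3 -= -4·r1 → [0,0,0,4]
  r3 -= 0·r2 → [0,0,0,4]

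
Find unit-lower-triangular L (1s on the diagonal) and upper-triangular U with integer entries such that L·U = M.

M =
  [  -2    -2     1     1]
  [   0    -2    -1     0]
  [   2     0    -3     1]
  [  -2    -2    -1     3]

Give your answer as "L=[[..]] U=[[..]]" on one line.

  R1 -= 0·R0 → [0,-2,-1,0]
  R2 -= -1·R0 → [0,-2,-2,2]
  R3 -= 1·R0 → [0,0,-2,2]
  R2 -= 1·R1 → [0,0,-1,2]
  R3 -= 0·R1 → [0,0,-2,2]
  R3 -= 2·R2 → [0,0,0,-2]

L=[[1,0,0,0],[0,1,0,0],[-1,1,1,0],[1,0,2,1]] U=[[-2,-2,1,1],[0,-2,-1,0],[0,0,-1,2],[0,0,0,-2]]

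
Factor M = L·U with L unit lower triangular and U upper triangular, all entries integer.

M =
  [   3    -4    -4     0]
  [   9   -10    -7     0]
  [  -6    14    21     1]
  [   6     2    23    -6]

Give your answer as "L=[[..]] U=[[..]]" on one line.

L=[[1,0,0,0],[3,1,0,0],[-2,3,1,0],[2,5,-3,1]] U=[[3,-4,-4,0],[0,2,5,0],[0,0,-2,1],[0,0,0,-3]]

  row1 -= 3·row0 → [0,2,5,0]
  row2 -= -2·row0 → [0,6,13,1]
  row3 -= 2·row0 → [0,10,31,-6]
  row2 -= 3·row1 → [0,0,-2,1]
  row3 -= 5·row1 → [0,0,6,-6]
  row3 -= -3·row2 → [0,0,0,-3]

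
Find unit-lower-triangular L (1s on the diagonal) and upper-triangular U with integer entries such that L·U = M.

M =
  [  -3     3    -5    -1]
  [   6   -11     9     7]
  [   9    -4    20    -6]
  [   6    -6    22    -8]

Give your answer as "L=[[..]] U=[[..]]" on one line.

L=[[1,0,0,0],[-2,1,0,0],[-3,-1,1,0],[-2,0,3,1]] U=[[-3,3,-5,-1],[0,-5,-1,5],[0,0,4,-4],[0,0,0,2]]

  row1 -= -2·row0 → [0,-5,-1,5]
  row2 -= -3·row0 → [0,5,5,-9]
  row3 -= -2·row0 → [0,0,12,-10]
  row2 -= -1·row1 → [0,0,4,-4]
  row3 -= 0·row1 → [0,0,12,-10]
  row3 -= 3·row2 → [0,0,0,2]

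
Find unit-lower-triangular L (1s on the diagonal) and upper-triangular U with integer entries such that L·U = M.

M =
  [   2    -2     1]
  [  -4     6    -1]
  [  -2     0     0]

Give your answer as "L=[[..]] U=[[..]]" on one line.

L=[[1,0,0],[-2,1,0],[-1,-1,1]] U=[[2,-2,1],[0,2,1],[0,0,2]]

  R1 -= -2·R0 → [0,2,1]
  R2 -= -1·R0 → [0,-2,1]
  R2 -= -1·R1 → [0,0,2]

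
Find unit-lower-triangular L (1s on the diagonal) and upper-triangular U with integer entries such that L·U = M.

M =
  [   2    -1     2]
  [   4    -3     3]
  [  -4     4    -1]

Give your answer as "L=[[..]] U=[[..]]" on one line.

  R1 -= 2·R0 → [0,-1,-1]
  R2 -= -2·R0 → [0,2,3]
  R2 -= -2·R1 → [0,0,1]

L=[[1,0,0],[2,1,0],[-2,-2,1]] U=[[2,-1,2],[0,-1,-1],[0,0,1]]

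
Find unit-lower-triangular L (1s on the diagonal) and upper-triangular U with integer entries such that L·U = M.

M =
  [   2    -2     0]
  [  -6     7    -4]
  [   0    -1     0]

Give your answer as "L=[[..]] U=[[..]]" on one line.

L=[[1,0,0],[-3,1,0],[0,-1,1]] U=[[2,-2,0],[0,1,-4],[0,0,-4]]

  row1 -= -3·row0 → [0,1,-4]
  row2 -= 0·row0 → [0,-1,0]
  row2 -= -1·row1 → [0,0,-4]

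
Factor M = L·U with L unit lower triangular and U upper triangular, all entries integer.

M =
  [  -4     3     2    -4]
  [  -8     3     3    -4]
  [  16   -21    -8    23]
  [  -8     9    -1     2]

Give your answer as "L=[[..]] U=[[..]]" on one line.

  R1 -= 2·R0 → [0,-3,-1,4]
  R2 -= -4·R0 → [0,-9,0,7]
  R3 -= 2·R0 → [0,3,-5,10]
  R2 -= 3·R1 → [0,0,3,-5]
  R3 -= -1·R1 → [0,0,-6,14]
  R3 -= -2·R2 → [0,0,0,4]

L=[[1,0,0,0],[2,1,0,0],[-4,3,1,0],[2,-1,-2,1]] U=[[-4,3,2,-4],[0,-3,-1,4],[0,0,3,-5],[0,0,0,4]]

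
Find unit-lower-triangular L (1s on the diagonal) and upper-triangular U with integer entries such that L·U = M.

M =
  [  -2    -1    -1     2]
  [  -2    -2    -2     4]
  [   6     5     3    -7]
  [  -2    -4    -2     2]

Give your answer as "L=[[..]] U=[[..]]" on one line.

L=[[1,0,0,0],[1,1,0,0],[-3,-2,1,0],[1,3,-1,1]] U=[[-2,-1,-1,2],[0,-1,-1,2],[0,0,-2,3],[0,0,0,-3]]

  R1 -= 1·R0 → [0,-1,-1,2]
  R2 -= -3·R0 → [0,2,0,-1]
  R3 -= 1·R0 → [0,-3,-1,0]
  R2 -= -2·R1 → [0,0,-2,3]
  R3 -= 3·R1 → [0,0,2,-6]
  R3 -= -1·R2 → [0,0,0,-3]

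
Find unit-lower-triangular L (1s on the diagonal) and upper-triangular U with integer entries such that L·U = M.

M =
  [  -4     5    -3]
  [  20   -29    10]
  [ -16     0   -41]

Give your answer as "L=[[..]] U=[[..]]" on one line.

  row1 -= -5·row0 → [0,-4,-5]
  row2 -= 4·row0 → [0,-20,-29]
  row2 -= 5·row1 → [0,0,-4]

L=[[1,0,0],[-5,1,0],[4,5,1]] U=[[-4,5,-3],[0,-4,-5],[0,0,-4]]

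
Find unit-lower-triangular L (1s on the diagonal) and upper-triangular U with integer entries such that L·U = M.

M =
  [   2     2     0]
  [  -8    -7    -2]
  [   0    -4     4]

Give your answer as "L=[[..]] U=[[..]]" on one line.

  R1 -= -4·R0 → [0,1,-2]
  R2 -= 0·R0 → [0,-4,4]
  R2 -= -4·R1 → [0,0,-4]

L=[[1,0,0],[-4,1,0],[0,-4,1]] U=[[2,2,0],[0,1,-2],[0,0,-4]]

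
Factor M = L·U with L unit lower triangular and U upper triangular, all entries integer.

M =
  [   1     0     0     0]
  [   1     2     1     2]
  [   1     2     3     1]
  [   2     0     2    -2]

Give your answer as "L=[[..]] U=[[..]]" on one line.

  r1 -= 1·r0 → [0,2,1,2]
  r2 -= 1·r0 → [0,2,3,1]
  r3 -= 2·r0 → [0,0,2,-2]
  r2 -= 1·r1 → [0,0,2,-1]
  r3 -= 0·r1 → [0,0,2,-2]
  r3 -= 1·r2 → [0,0,0,-1]

L=[[1,0,0,0],[1,1,0,0],[1,1,1,0],[2,0,1,1]] U=[[1,0,0,0],[0,2,1,2],[0,0,2,-1],[0,0,0,-1]]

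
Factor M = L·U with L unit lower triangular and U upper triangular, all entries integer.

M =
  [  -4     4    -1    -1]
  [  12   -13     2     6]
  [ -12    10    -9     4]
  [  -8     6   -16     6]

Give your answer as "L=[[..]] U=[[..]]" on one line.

  row1 -= -3·row0 → [0,-1,-1,3]
  row2 -= 3·row0 → [0,-2,-6,7]
  row3 -= 2·row0 → [0,-2,-14,8]
  row2 -= 2·row1 → [0,0,-4,1]
  row3 -= 2·row1 → [0,0,-12,2]
  row3 -= 3·row2 → [0,0,0,-1]

L=[[1,0,0,0],[-3,1,0,0],[3,2,1,0],[2,2,3,1]] U=[[-4,4,-1,-1],[0,-1,-1,3],[0,0,-4,1],[0,0,0,-1]]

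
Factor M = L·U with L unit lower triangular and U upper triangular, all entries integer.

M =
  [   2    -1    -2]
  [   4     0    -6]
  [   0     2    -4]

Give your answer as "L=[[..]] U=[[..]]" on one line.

L=[[1,0,0],[2,1,0],[0,1,1]] U=[[2,-1,-2],[0,2,-2],[0,0,-2]]

  r1 -= 2·r0 → [0,2,-2]
  r2 -= 0·r0 → [0,2,-4]
  r2 -= 1·r1 → [0,0,-2]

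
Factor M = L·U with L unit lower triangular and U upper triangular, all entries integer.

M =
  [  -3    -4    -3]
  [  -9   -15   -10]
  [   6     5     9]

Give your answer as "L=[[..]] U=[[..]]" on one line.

L=[[1,0,0],[3,1,0],[-2,1,1]] U=[[-3,-4,-3],[0,-3,-1],[0,0,4]]

  r1 -= 3·r0 → [0,-3,-1]
  r2 -= -2·r0 → [0,-3,3]
  r2 -= 1·r1 → [0,0,4]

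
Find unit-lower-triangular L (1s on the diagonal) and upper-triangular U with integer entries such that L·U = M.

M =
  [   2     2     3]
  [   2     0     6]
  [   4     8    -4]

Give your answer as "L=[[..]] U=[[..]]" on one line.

L=[[1,0,0],[1,1,0],[2,-2,1]] U=[[2,2,3],[0,-2,3],[0,0,-4]]

  row1 -= 1·row0 → [0,-2,3]
  row2 -= 2·row0 → [0,4,-10]
  row2 -= -2·row1 → [0,0,-4]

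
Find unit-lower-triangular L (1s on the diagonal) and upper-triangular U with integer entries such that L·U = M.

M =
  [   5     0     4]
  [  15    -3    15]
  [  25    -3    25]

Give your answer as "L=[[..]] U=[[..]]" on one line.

  row1 -= 3·row0 → [0,-3,3]
  row2 -= 5·row0 → [0,-3,5]
  row2 -= 1·row1 → [0,0,2]

L=[[1,0,0],[3,1,0],[5,1,1]] U=[[5,0,4],[0,-3,3],[0,0,2]]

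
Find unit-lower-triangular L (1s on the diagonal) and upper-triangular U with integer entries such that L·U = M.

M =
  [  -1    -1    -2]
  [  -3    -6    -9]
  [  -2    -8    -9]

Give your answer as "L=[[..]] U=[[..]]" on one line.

  row1 -= 3·row0 → [0,-3,-3]
  row2 -= 2·row0 → [0,-6,-5]
  row2 -= 2·row1 → [0,0,1]

L=[[1,0,0],[3,1,0],[2,2,1]] U=[[-1,-1,-2],[0,-3,-3],[0,0,1]]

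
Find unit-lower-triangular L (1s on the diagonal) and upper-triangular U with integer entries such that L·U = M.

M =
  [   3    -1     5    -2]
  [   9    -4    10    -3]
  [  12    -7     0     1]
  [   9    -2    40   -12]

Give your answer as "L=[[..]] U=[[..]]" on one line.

  R1 -= 3·R0 → [0,-1,-5,3]
  R2 -= 4·R0 → [0,-3,-20,9]
  R3 -= 3·R0 → [0,1,25,-6]
  R2 -= 3·R1 → [0,0,-5,0]
  R3 -= -1·R1 → [0,0,20,-3]
  R3 -= -4·R2 → [0,0,0,-3]

L=[[1,0,0,0],[3,1,0,0],[4,3,1,0],[3,-1,-4,1]] U=[[3,-1,5,-2],[0,-1,-5,3],[0,0,-5,0],[0,0,0,-3]]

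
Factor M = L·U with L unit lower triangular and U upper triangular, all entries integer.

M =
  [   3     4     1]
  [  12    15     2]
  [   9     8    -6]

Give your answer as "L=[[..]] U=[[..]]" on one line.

L=[[1,0,0],[4,1,0],[3,4,1]] U=[[3,4,1],[0,-1,-2],[0,0,-1]]

  R1 -= 4·R0 → [0,-1,-2]
  R2 -= 3·R0 → [0,-4,-9]
  R2 -= 4·R1 → [0,0,-1]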